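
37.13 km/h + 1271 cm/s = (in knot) 1 km/h = 0.27777778 m/s, so 37.13 km/h = 37.13 * 0.27777778 = 10.313889 m/s. 1 cm/s = 0.01 m/s, so 1271 cm/s = 1271 * 0.01 = 12.71 m/s. Sum: 10.313889 + 12.71 = 23.023889 m/s. 1 knot = 0.51444444 m/s, so 23.023889 m/s = 23.023889 / 0.51444444 = 44.75486 knot ≈ 44.75 knot (4 s.f.). Final answer: 44.75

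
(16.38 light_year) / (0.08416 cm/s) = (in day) 2.131e+15. Check: 1 light_year = 9.4607305e+15 m, so 16.38 light_year = 16.38 * 9.4607305e+15 = 1.5496677e+17 m. 1 cm/s = 0.01 m/s, so 0.08416 cm/s = 0.08416 * 0.01 = 0.0008416 m/s. Combine: 1.5496677e+17 m / 0.0008416 m/s = 1.8413351e+20 s. 1 day = 86400 s, so 1.8413351e+20 s = 1.8413351e+20 / 86400 = 2.1311749e+15 day ≈ 2.131e+15 day (4 s.f.).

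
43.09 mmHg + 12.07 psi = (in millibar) 889.6. Check: 1 mmHg = 133.32237 Pa, so 43.09 mmHg = 43.09 * 133.32237 = 5744.8609 Pa. 1 psi = 6894.7573 Pa, so 12.07 psi = 12.07 * 6894.7573 = 83219.721 Pa. Sum: 5744.8609 + 83219.721 = 88964.581 Pa. 1 millibar = 100 Pa, so 88964.581 Pa = 88964.581 / 100 = 889.64581 millibar ≈ 889.6 millibar (4 s.f.).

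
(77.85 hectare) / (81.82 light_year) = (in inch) 3.96e-11. Check: 1 hectare = 10000 m^2, so 77.85 hectare = 77.85 * 10000 = 778500 m^2. 1 light_year = 9.4607305e+15 m, so 81.82 light_year = 81.82 * 9.4607305e+15 = 7.7407697e+17 m. Combine: 778500 m^2 / 7.7407697e+17 m = 1.0057139e-12 m. 1 inch = 0.0254 m, so 1.0057139e-12 m = 1.0057139e-12 / 0.0254 = 3.9595037e-11 inch ≈ 3.96e-11 inch (4 s.f.).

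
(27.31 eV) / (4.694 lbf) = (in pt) 1 eV = 1.6021766e-19 J, so 27.31 eV = 27.31 * 1.6021766e-19 = 4.3755444e-18 J. 1 lbf = 4.4482216 N, so 4.694 lbf = 4.694 * 4.4482216 = 20.879952 N. Combine: 4.3755444e-18 J / 20.879952 N = 2.095572e-19 m. 1 pt = 0.00035277778 m, so 2.095572e-19 m = 2.095572e-19 / 0.00035277778 = 5.9402042e-16 pt ≈ 5.94e-16 pt (4 s.f.). Final answer: 5.94e-16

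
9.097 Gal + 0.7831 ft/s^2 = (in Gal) 32.97. Check: 1 Gal = 0.01 m/s^2, so 9.097 Gal = 9.097 * 0.01 = 0.09097 m/s^2. 1 ft/s^2 = 0.3048 m/s^2, so 0.7831 ft/s^2 = 0.7831 * 0.3048 = 0.23868888 m/s^2. Sum: 0.09097 + 0.23868888 = 0.32965888 m/s^2. 1 Gal = 0.01 m/s^2, so 0.32965888 m/s^2 = 0.32965888 / 0.01 = 32.965888 Gal ≈ 32.97 Gal (4 s.f.).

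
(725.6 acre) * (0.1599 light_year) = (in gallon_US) 1 acre = 4046.8564 m^2, so 725.6 acre = 725.6 * 4046.8564 = 2936399 m^2. 1 light_year = 9.4607305e+15 m, so 0.1599 light_year = 0.1599 * 9.4607305e+15 = 1.5127708e+15 m. Combine: 2936399 m^2 * 1.5127708e+15 m = 4.4420987e+21 m^3. 1 gallon_US = 0.0037854118 m^3, so 4.4420987e+21 m^3 = 4.4420987e+21 / 0.0037854118 = 1.1734783e+24 gallon_US ≈ 1.173e+24 gallon_US (4 s.f.). Final answer: 1.173e+24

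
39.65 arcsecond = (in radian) 1 arcsecond = 4.8481368e-06 rad, so 39.65 arcsecond = 39.65 * 4.8481368e-06 = 0.00019222862 rad. 0.00019222862 rad = 0.00019222862 radian ≈ 0.0001922 radian (4 s.f.). Final answer: 0.0001922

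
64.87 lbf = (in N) 288.6. Check: 1 lbf = 4.4482216 N, so 64.87 lbf = 64.87 * 4.4482216 = 288.55614 N. Result: 288.55614 N ≈ 288.6 N (4 s.f.).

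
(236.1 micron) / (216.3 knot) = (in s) 2.122e-06. Check: 1 micron = 1e-06 m, so 236.1 micron = 236.1 * 1e-06 = 0.0002361 m. 1 knot = 0.51444444 m/s, so 216.3 knot = 216.3 * 0.51444444 = 111.27433 m/s. Combine: 0.0002361 m / 111.27433 m/s = 2.1217831e-06 s. Result: 2.1217831e-06 s ≈ 2.122e-06 s (4 s.f.).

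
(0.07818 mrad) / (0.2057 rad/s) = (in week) 6.284e-10. Check: 1 mrad = 0.001 rad, so 0.07818 mrad = 0.07818 * 0.001 = 7.818e-05 rad. 0.2057 rad/s is already in rad/s. Combine: 7.818e-05 rad / 0.2057 rad/s = 0.00038006806 s. 1 week = 604800 s, so 0.00038006806 s = 0.00038006806 / 604800 = 6.2841941e-10 week ≈ 6.284e-10 week (4 s.f.).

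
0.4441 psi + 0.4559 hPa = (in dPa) 1 psi = 6894.7573 Pa, so 0.4441 psi = 0.4441 * 6894.7573 = 3061.9617 Pa. 1 hPa = 100 Pa, so 0.4559 hPa = 0.4559 * 100 = 45.59 Pa. Sum: 3061.9617 + 45.59 = 3107.5517 Pa. 1 dPa = 0.1 Pa, so 3107.5517 Pa = 3107.5517 / 0.1 = 31075.517 dPa ≈ 3.108e+04 dPa (4 s.f.). Final answer: 3.108e+04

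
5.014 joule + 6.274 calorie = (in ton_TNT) 7.472e-09. Check: 5.014 joule = 5.014 J. 1 calorie = 4.184 J, so 6.274 calorie = 6.274 * 4.184 = 26.250416 J. Sum: 5.014 + 26.250416 = 31.264416 J. 1 ton_TNT = 4.184e+09 J, so 31.264416 J = 31.264416 / 4.184e+09 = 7.4723748e-09 ton_TNT ≈ 7.472e-09 ton_TNT (4 s.f.).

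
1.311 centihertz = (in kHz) 1 centihertz = 0.01 Hz, so 1.311 centihertz = 1.311 * 0.01 = 0.01311 Hz. 1 kHz = 1000 Hz, so 0.01311 Hz = 0.01311 / 1000 = 1.311e-05 kHz. Final answer: 1.311e-05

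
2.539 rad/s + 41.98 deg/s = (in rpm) 2.539 rad/s is already in rad/s. 1 deg/s = 0.017453293 rad/s, so 41.98 deg/s = 41.98 * 0.017453293 = 0.73268922 rad/s. Sum: 2.539 + 0.73268922 = 3.2716892 rad/s. 1 rpm = 0.10471976 rad/s, so 3.2716892 rad/s = 3.2716892 / 0.10471976 = 31.242331 rpm ≈ 31.24 rpm (4 s.f.). Final answer: 31.24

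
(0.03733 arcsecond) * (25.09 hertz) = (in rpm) 4.336e-05. Check: 1 arcsecond = 4.8481368e-06 rad, so 0.03733 arcsecond = 0.03733 * 4.8481368e-06 = 1.8098095e-07 rad. 25.09 hertz = 25.09 Hz. Combine: 1.8098095e-07 rad * 25.09 Hz = 4.540812e-06 rad/s. 1 rpm = 0.10471976 rad/s, so 4.540812e-06 rad/s = 4.540812e-06 / 0.10471976 = 4.336156e-05 rpm ≈ 4.336e-05 rpm (4 s.f.).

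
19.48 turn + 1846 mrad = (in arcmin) 1 turn = 6.2831853 rad, so 19.48 turn = 19.48 * 6.2831853 = 122.39645 rad. 1 mrad = 0.001 rad, so 1846 mrad = 1846 * 0.001 = 1.846 rad. Sum: 122.39645 + 1.846 = 124.24245 rad. 1 arcmin = 0.00029088821 rad, so 124.24245 rad = 124.24245 / 0.00029088821 = 427114.08 arcmin ≈ 4.271e+05 arcmin (4 s.f.). Final answer: 4.271e+05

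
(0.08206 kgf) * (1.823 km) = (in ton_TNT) 3.506e-07. Check: 1 kgf = 9.80665 N, so 0.08206 kgf = 0.08206 * 9.80665 = 0.8047337 N. 1 km = 1000 m, so 1.823 km = 1.823 * 1000 = 1823 m. Combine: 0.8047337 N * 1823 m = 1467.0295 J. 1 ton_TNT = 4.184e+09 J, so 1467.0295 J = 1467.0295 / 4.184e+09 = 3.5062847e-07 ton_TNT ≈ 3.506e-07 ton_TNT (4 s.f.).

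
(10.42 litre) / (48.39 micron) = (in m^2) 1 litre = 0.001 m^3, so 10.42 litre = 10.42 * 0.001 = 0.01042 m^3. 1 micron = 1e-06 m, so 48.39 micron = 48.39 * 1e-06 = 4.839e-05 m. Combine: 0.01042 m^3 / 4.839e-05 m = 215.33375 m^2. Result: 215.33375 m^2 ≈ 215.3 m^2 (4 s.f.). Final answer: 215.3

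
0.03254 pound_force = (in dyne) 1 pound_force = 4.4482216 N, so 0.03254 pound_force = 0.03254 * 4.4482216 = 0.14474513 N. 1 dyne = 1e-05 N, so 0.14474513 N = 0.14474513 / 1e-05 = 14474.513 dyne ≈ 1.447e+04 dyne (4 s.f.). Final answer: 1.447e+04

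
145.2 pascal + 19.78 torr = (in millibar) 27.82. Check: 145.2 pascal = 145.2 Pa. 1 torr = 133.32237 Pa, so 19.78 torr = 19.78 * 133.32237 = 2637.1164 Pa. Sum: 145.2 + 2637.1164 = 2782.3164 Pa. 1 millibar = 100 Pa, so 2782.3164 Pa = 2782.3164 / 100 = 27.823164 millibar ≈ 27.82 millibar (4 s.f.).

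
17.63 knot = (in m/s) 9.07. Check: 1 knot = 0.51444444 m/s, so 17.63 knot = 17.63 * 0.51444444 = 9.0696556 m/s. Result: 9.0696556 m/s ≈ 9.07 m/s (4 s.f.).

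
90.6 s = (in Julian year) 2.871e-06. Check: 1 Julian year = 31557600 s, so 90.6 s = 90.6 / 31557600 = 2.8709408e-06 Julian year ≈ 2.871e-06 Julian year (4 s.f.).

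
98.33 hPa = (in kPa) 9.833. Check: 1 hPa = 100 Pa, so 98.33 hPa = 98.33 * 100 = 9833 Pa. 1 kPa = 1000 Pa, so 9833 Pa = 9833 / 1000 = 9.833 kPa.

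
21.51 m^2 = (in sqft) 231.5. Check: 1 sqft = 0.09290304 m^2, so 21.51 m^2 = 21.51 / 0.09290304 = 231.53171 sqft ≈ 231.5 sqft (4 s.f.).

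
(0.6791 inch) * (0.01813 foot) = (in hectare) 1 inch = 0.0254 m, so 0.6791 inch = 0.6791 * 0.0254 = 0.01724914 m. 1 foot = 0.3048 m, so 0.01813 foot = 0.01813 * 0.3048 = 0.005526024 m. Combine: 0.01724914 m * 0.005526024 m = 9.5319162e-05 m^2. 1 hectare = 10000 m^2, so 9.5319162e-05 m^2 = 9.5319162e-05 / 10000 = 9.5319162e-09 hectare ≈ 9.532e-09 hectare (4 s.f.). Final answer: 9.532e-09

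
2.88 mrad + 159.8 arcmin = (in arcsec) 1 mrad = 0.001 rad, so 2.88 mrad = 2.88 * 0.001 = 0.00288 rad. 1 arcmin = 0.00029088821 rad, so 159.8 arcmin = 159.8 * 0.00029088821 = 0.046483936 rad. Sum: 0.00288 + 0.046483936 = 0.049363936 rad. 1 arcsec = 4.8481368e-06 rad, so 0.049363936 rad = 0.049363936 / 4.8481368e-06 = 10182.043 arcsec ≈ 1.018e+04 arcsec (4 s.f.). Final answer: 1.018e+04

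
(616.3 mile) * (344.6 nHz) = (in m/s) 1 mile = 1609.344 m, so 616.3 mile = 616.3 * 1609.344 = 991838.71 m. 1 nHz = 1e-09 Hz, so 344.6 nHz = 344.6 * 1e-09 = 3.446e-07 Hz. Combine: 991838.71 m * 3.446e-07 Hz = 0.34178762 m/s. Result: 0.34178762 m/s ≈ 0.3418 m/s (4 s.f.). Final answer: 0.3418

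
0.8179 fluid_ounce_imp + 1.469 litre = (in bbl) 1 fluid_ounce_imp = 2.8413063e-05 m^3, so 0.8179 fluid_ounce_imp = 0.8179 * 2.8413063e-05 = 2.3239044e-05 m^3. 1 litre = 0.001 m^3, so 1.469 litre = 1.469 * 0.001 = 0.001469 m^3. Sum: 2.3239044e-05 + 0.001469 = 0.001492239 m^3. 1 bbl = 0.15898729 m^3, so 0.001492239 m^3 = 0.001492239 / 0.15898729 = 0.0093859012 bbl ≈ 0.009386 bbl (4 s.f.). Final answer: 0.009386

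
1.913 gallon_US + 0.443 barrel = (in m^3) 1 gallon_US = 0.0037854118 m^3, so 1.913 gallon_US = 1.913 * 0.0037854118 = 0.0072414927 m^3. 1 barrel = 0.15898729 m^3, so 0.443 barrel = 0.443 * 0.15898729 = 0.070431372 m^3. Sum: 0.0072414927 + 0.070431372 = 0.077672864 m^3. Result: 0.077672864 m^3 ≈ 0.07767 m^3 (4 s.f.). Final answer: 0.07767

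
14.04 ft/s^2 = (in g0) 0.4364. Check: 1 ft/s^2 = 0.3048 m/s^2, so 14.04 ft/s^2 = 14.04 * 0.3048 = 4.279392 m/s^2. 1 g0 = 9.80665 m/s^2, so 4.279392 m/s^2 = 4.279392 / 9.80665 = 0.43637654 g0 ≈ 0.4364 g0 (4 s.f.).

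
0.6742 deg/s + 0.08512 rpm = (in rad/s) 0.02068. Check: 1 deg/s = 0.017453293 rad/s, so 0.6742 deg/s = 0.6742 * 0.017453293 = 0.01176701 rad/s. 1 rpm = 0.10471976 rad/s, so 0.08512 rpm = 0.08512 * 0.10471976 = 0.0089137456 rad/s. Sum: 0.01176701 + 0.0089137456 = 0.020680755 rad/s. Result: 0.020680755 rad/s ≈ 0.02068 rad/s (4 s.f.).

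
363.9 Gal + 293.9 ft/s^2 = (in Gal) 1 Gal = 0.01 m/s^2, so 363.9 Gal = 363.9 * 0.01 = 3.639 m/s^2. 1 ft/s^2 = 0.3048 m/s^2, so 293.9 ft/s^2 = 293.9 * 0.3048 = 89.58072 m/s^2. Sum: 3.639 + 89.58072 = 93.21972 m/s^2. 1 Gal = 0.01 m/s^2, so 93.21972 m/s^2 = 93.21972 / 0.01 = 9321.972 Gal ≈ 9322 Gal (4 s.f.). Final answer: 9322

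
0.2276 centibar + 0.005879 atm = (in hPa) 1 centibar = 1000 Pa, so 0.2276 centibar = 0.2276 * 1000 = 227.6 Pa. 1 atm = 101325 Pa, so 0.005879 atm = 0.005879 * 101325 = 595.68967 Pa. Sum: 227.6 + 595.68967 = 823.28967 Pa. 1 hPa = 100 Pa, so 823.28967 Pa = 823.28967 / 100 = 8.2328968 hPa ≈ 8.233 hPa (4 s.f.). Final answer: 8.233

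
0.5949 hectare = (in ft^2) 1 hectare = 10000 m^2, so 0.5949 hectare = 0.5949 * 10000 = 5949 m^2. 1 ft^2 = 0.09290304 m^2, so 5949 m^2 = 5949 / 0.09290304 = 64034.503 ft^2 ≈ 6.403e+04 ft^2 (4 s.f.). Final answer: 6.403e+04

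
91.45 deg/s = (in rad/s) 1 deg/s = 0.017453293 rad/s, so 91.45 deg/s = 91.45 * 0.017453293 = 1.5961036 rad/s. Result: 1.5961036 rad/s ≈ 1.596 rad/s (4 s.f.). Final answer: 1.596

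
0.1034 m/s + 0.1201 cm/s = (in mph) 0.1034 m/s is already in m/s. 1 cm/s = 0.01 m/s, so 0.1201 cm/s = 0.1201 * 0.01 = 0.001201 m/s. Sum: 0.1034 + 0.001201 = 0.104601 m/s. 1 mph = 0.44704 m/s, so 0.104601 m/s = 0.104601 / 0.44704 = 0.23398577 mph ≈ 0.234 mph (4 s.f.). Final answer: 0.234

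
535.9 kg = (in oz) 1 oz = 0.028349523 kg, so 535.9 kg = 535.9 / 0.028349523 = 18903.316 oz ≈ 1.89e+04 oz (4 s.f.). Final answer: 1.89e+04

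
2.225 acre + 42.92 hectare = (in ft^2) 4.717e+06. Check: 1 acre = 4046.8564 m^2, so 2.225 acre = 2.225 * 4046.8564 = 9004.2555 m^2. 1 hectare = 10000 m^2, so 42.92 hectare = 42.92 * 10000 = 429200 m^2. Sum: 9004.2555 + 429200 = 438204.26 m^2. 1 ft^2 = 0.09290304 m^2, so 438204.26 m^2 = 438204.26 / 0.09290304 = 4716791.4 ft^2 ≈ 4.717e+06 ft^2 (4 s.f.).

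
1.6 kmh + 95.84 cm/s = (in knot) 1 kmh = 0.27777778 m/s, so 1.6 kmh = 1.6 * 0.27777778 = 0.44444444 m/s. 1 cm/s = 0.01 m/s, so 95.84 cm/s = 95.84 * 0.01 = 0.9584 m/s. Sum: 0.44444444 + 0.9584 = 1.4028444 m/s. 1 knot = 0.51444444 m/s, so 1.4028444 m/s = 1.4028444 / 0.51444444 = 2.7269114 knot ≈ 2.727 knot (4 s.f.). Final answer: 2.727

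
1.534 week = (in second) 9.278e+05. Check: 1 week = 604800 s, so 1.534 week = 1.534 * 604800 = 927763.2 s. 927763.2 s = 927763.2 second ≈ 9.278e+05 second (4 s.f.).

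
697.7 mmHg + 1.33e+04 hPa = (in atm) 1 mmHg = 133.32237 Pa, so 697.7 mmHg = 697.7 * 133.32237 = 93019.016 Pa. 1 hPa = 100 Pa, so 1.33e+04 hPa = 1.33e+04 * 100 = 1330000 Pa. Sum: 93019.016 + 1330000 = 1423019 Pa. 1 atm = 101325 Pa, so 1423019 Pa = 1423019 / 101325 = 14.044106 atm ≈ 14.04 atm (4 s.f.). Final answer: 14.04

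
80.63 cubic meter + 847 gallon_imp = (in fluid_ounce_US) 2.857e+06. Check: 80.63 cubic meter = 80.63 m^3. 1 gallon_imp = 0.00454609 m^3, so 847 gallon_imp = 847 * 0.00454609 = 3.8505382 m^3. Sum: 80.63 + 3.8505382 = 84.480538 m^3. 1 fluid_ounce_US = 2.957353e-05 m^3, so 84.480538 m^3 = 84.480538 / 2.957353e-05 = 2856626.8 fluid_ounce_US ≈ 2.857e+06 fluid_ounce_US (4 s.f.).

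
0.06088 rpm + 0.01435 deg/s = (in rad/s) 1 rpm = 0.10471976 rad/s, so 0.06088 rpm = 0.06088 * 0.10471976 = 0.0063753387 rad/s. 1 deg/s = 0.017453293 rad/s, so 0.01435 deg/s = 0.01435 * 0.017453293 = 0.00025045475 rad/s. Sum: 0.0063753387 + 0.00025045475 = 0.0066257934 rad/s. Result: 0.0066257934 rad/s ≈ 0.006626 rad/s (4 s.f.). Final answer: 0.006626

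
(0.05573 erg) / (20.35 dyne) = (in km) 1 erg = 1e-07 J, so 0.05573 erg = 0.05573 * 1e-07 = 5.573e-09 J. 1 dyne = 1e-05 N, so 20.35 dyne = 20.35 * 1e-05 = 0.0002035 N. Combine: 5.573e-09 J / 0.0002035 N = 2.7385749e-05 m. 1 km = 1000 m, so 2.7385749e-05 m = 2.7385749e-05 / 1000 = 2.7385749e-08 km ≈ 2.739e-08 km (4 s.f.). Final answer: 2.739e-08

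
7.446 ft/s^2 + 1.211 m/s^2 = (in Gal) 348.1. Check: 1 ft/s^2 = 0.3048 m/s^2, so 7.446 ft/s^2 = 7.446 * 0.3048 = 2.2695408 m/s^2. 1.211 m/s^2 is already in m/s^2. Sum: 2.2695408 + 1.211 = 3.4805408 m/s^2. 1 Gal = 0.01 m/s^2, so 3.4805408 m/s^2 = 3.4805408 / 0.01 = 348.05408 Gal ≈ 348.1 Gal (4 s.f.).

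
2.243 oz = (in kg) 0.06359. Check: 1 oz = 0.028349523 kg, so 2.243 oz = 2.243 * 0.028349523 = 0.06358798 kg. Result: 0.06358798 kg ≈ 0.06359 kg (4 s.f.).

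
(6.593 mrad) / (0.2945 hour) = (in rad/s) 6.219e-06. Check: 1 mrad = 0.001 rad, so 6.593 mrad = 6.593 * 0.001 = 0.006593 rad. 1 hour = 3600 s, so 0.2945 hour = 0.2945 * 3600 = 1060.2 s. Combine: 0.006593 rad / 1060.2 s = 6.218638e-06 rad/s. Result: 6.218638e-06 rad/s ≈ 6.219e-06 rad/s (4 s.f.).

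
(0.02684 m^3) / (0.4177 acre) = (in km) 1.588e-08. Check: 0.02684 m^3 is already in m^3. 1 acre = 4046.8564 m^2, so 0.4177 acre = 0.4177 * 4046.8564 = 1690.3719 m^2. Combine: 0.02684 m^3 / 1690.3719 m^2 = 1.5878162e-05 m. 1 km = 1000 m, so 1.5878162e-05 m = 1.5878162e-05 / 1000 = 1.5878162e-08 km ≈ 1.588e-08 km (4 s.f.).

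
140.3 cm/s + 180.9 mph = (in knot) 1 cm/s = 0.01 m/s, so 140.3 cm/s = 140.3 * 0.01 = 1.403 m/s. 1 mph = 0.44704 m/s, so 180.9 mph = 180.9 * 0.44704 = 80.869536 m/s. Sum: 1.403 + 80.869536 = 82.272536 m/s. 1 knot = 0.51444444 m/s, so 82.272536 m/s = 82.272536 / 0.51444444 = 159.92502 knot ≈ 159.9 knot (4 s.f.). Final answer: 159.9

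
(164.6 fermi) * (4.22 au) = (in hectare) 1 fermi = 1e-15 m, so 164.6 fermi = 164.6 * 1e-15 = 1.646e-13 m. 1 au = 1.4959787e+11 m, so 4.22 au = 4.22 * 1.4959787e+11 = 6.3130301e+11 m. Combine: 1.646e-13 m * 6.3130301e+11 m = 0.10391248 m^2. 1 hectare = 10000 m^2, so 0.10391248 m^2 = 0.10391248 / 10000 = 1.0391248e-05 hectare ≈ 1.039e-05 hectare (4 s.f.). Final answer: 1.039e-05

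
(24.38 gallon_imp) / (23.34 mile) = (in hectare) 1 gallon_imp = 0.00454609 m^3, so 24.38 gallon_imp = 24.38 * 0.00454609 = 0.11083367 m^3. 1 mile = 1609.344 m, so 23.34 mile = 23.34 * 1609.344 = 37562.089 m. Combine: 0.11083367 m^3 / 37562.089 m = 2.9506792e-06 m^2. 1 hectare = 10000 m^2, so 2.9506792e-06 m^2 = 2.9506792e-06 / 10000 = 2.9506792e-10 hectare ≈ 2.951e-10 hectare (4 s.f.). Final answer: 2.951e-10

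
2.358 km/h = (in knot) 1 km/h = 0.27777778 m/s, so 2.358 km/h = 2.358 * 0.27777778 = 0.655 m/s. 1 knot = 0.51444444 m/s, so 0.655 m/s = 0.655 / 0.51444444 = 1.2732181 knot ≈ 1.273 knot (4 s.f.). Final answer: 1.273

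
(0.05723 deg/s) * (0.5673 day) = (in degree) 2805. Check: 1 deg/s = 0.017453293 rad/s, so 0.05723 deg/s = 0.05723 * 0.017453293 = 0.00099885193 rad/s. 1 day = 86400 s, so 0.5673 day = 0.5673 * 86400 = 49014.72 s. Combine: 0.00099885193 rad/s * 49014.72 s = 48.958448 rad. 1 degree = 0.017453293 rad, so 48.958448 rad = 48.958448 / 0.017453293 = 2805.1124 degree ≈ 2805 degree (4 s.f.).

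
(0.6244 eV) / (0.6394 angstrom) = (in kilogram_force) 1.595e-10. Check: 1 eV = 1.6021766e-19 J, so 0.6244 eV = 0.6244 * 1.6021766e-19 = 1.0003991e-19 J. 1 angstrom = 1e-10 m, so 0.6394 angstrom = 0.6394 * 1e-10 = 6.394e-11 m. Combine: 1.0003991e-19 J / 6.394e-11 m = 1.5645904e-09 N. 1 kilogram_force = 9.80665 N, so 1.5645904e-09 N = 1.5645904e-09 / 9.80665 = 1.5954382e-10 kilogram_force ≈ 1.595e-10 kilogram_force (4 s.f.).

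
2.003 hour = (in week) 0.01192. Check: 1 hour = 3600 s, so 2.003 hour = 2.003 * 3600 = 7210.8 s. 1 week = 604800 s, so 7210.8 s = 7210.8 / 604800 = 0.011922619 week ≈ 0.01192 week (4 s.f.).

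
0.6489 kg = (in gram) 648.9. Check: 1 gram = 0.001 kg, so 0.6489 kg = 0.6489 / 0.001 = 648.9 gram.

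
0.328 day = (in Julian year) 1 day = 86400 s, so 0.328 day = 0.328 * 86400 = 28339.2 s. 1 Julian year = 31557600 s, so 28339.2 s = 28339.2 / 31557600 = 0.00089801506 Julian year ≈ 0.000898 Julian year (4 s.f.). Final answer: 0.000898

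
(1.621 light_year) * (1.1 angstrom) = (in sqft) 1.816e+07. Check: 1 light_year = 9.4607305e+15 m, so 1.621 light_year = 1.621 * 9.4607305e+15 = 1.5335844e+16 m. 1 angstrom = 1e-10 m, so 1.1 angstrom = 1.1 * 1e-10 = 1.1e-10 m. Combine: 1.5335844e+16 m * 1.1e-10 m = 1686942.9 m^2. 1 sqft = 0.09290304 m^2, so 1686942.9 m^2 = 1686942.9 / 0.09290304 = 18158102 sqft ≈ 1.816e+07 sqft (4 s.f.).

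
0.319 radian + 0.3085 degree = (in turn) 0.319 radian = 0.319 rad. 1 degree = 0.017453293 rad, so 0.3085 degree = 0.3085 * 0.017453293 = 0.0053843407 rad. Sum: 0.319 + 0.0053843407 = 0.32438434 rad. 1 turn = 6.2831853 rad, so 0.32438434 rad = 0.32438434 / 6.2831853 = 0.051627371 turn ≈ 0.05163 turn (4 s.f.). Final answer: 0.05163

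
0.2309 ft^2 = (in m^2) 1 ft^2 = 0.09290304 m^2, so 0.2309 ft^2 = 0.2309 * 0.09290304 = 0.021451312 m^2. Result: 0.021451312 m^2 ≈ 0.02145 m^2 (4 s.f.). Final answer: 0.02145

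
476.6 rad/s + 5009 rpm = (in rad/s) 476.6 rad/s is already in rad/s. 1 rpm = 0.10471976 rad/s, so 5009 rpm = 5009 * 0.10471976 = 524.54125 rad/s. Sum: 476.6 + 524.54125 = 1001.1413 rad/s. Result: 1001.1413 rad/s ≈ 1001 rad/s (4 s.f.). Final answer: 1001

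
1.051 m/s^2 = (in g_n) 0.1072. Check: 1 g_n = 9.80665 m/s^2, so 1.051 m/s^2 = 1.051 / 9.80665 = 0.10717217 g_n ≈ 0.1072 g_n (4 s.f.).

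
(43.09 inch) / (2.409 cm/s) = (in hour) 1 inch = 0.0254 m, so 43.09 inch = 43.09 * 0.0254 = 1.094486 m. 1 cm/s = 0.01 m/s, so 2.409 cm/s = 2.409 * 0.01 = 0.02409 m/s. Combine: 1.094486 m / 0.02409 m/s = 45.433209 s. 1 hour = 3600 s, so 45.433209 s = 45.433209 / 3600 = 0.012620336 hour ≈ 0.01262 hour (4 s.f.). Final answer: 0.01262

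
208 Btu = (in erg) 2.195e+12. Check: 1 Btu = 1055.0559 J, so 208 Btu = 208 * 1055.0559 = 219451.62 J. 1 erg = 1e-07 J, so 219451.62 J = 219451.62 / 1e-07 = 2.1945162e+12 erg ≈ 2.195e+12 erg (4 s.f.).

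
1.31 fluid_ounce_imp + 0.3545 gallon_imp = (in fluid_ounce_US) 55.75. Check: 1 fluid_ounce_imp = 2.8413063e-05 m^3, so 1.31 fluid_ounce_imp = 1.31 * 2.8413063e-05 = 3.7221112e-05 m^3. 1 gallon_imp = 0.00454609 m^3, so 0.3545 gallon_imp = 0.3545 * 0.00454609 = 0.0016115889 m^3. Sum: 3.7221112e-05 + 0.0016115889 = 0.00164881 m^3. 1 fluid_ounce_US = 2.957353e-05 m^3, so 0.00164881 m^3 = 0.00164881 / 2.957353e-05 = 55.752899 fluid_ounce_US ≈ 55.75 fluid_ounce_US (4 s.f.).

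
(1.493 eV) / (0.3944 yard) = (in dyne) 1 eV = 1.6021766e-19 J, so 1.493 eV = 1.493 * 1.6021766e-19 = 2.3920497e-19 J. 1 yard = 0.9144 m, so 0.3944 yard = 0.3944 * 0.9144 = 0.36063936 m. Combine: 2.3920497e-19 J / 0.36063936 m = 6.6328027e-19 N. 1 dyne = 1e-05 N, so 6.6328027e-19 N = 6.6328027e-19 / 1e-05 = 6.6328027e-14 dyne ≈ 6.633e-14 dyne (4 s.f.). Final answer: 6.633e-14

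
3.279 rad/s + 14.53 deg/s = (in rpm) 3.279 rad/s is already in rad/s. 1 deg/s = 0.017453293 rad/s, so 14.53 deg/s = 14.53 * 0.017453293 = 0.25359634 rad/s. Sum: 3.279 + 0.25359634 = 3.5325963 rad/s. 1 rpm = 0.10471976 rad/s, so 3.5325963 rad/s = 3.5325963 / 0.10471976 = 33.73381 rpm ≈ 33.73 rpm (4 s.f.). Final answer: 33.73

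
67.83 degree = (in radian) 1 degree = 0.017453293 rad, so 67.83 degree = 67.83 * 0.017453293 = 1.1838568 rad. 1.1838568 rad = 1.1838568 radian ≈ 1.184 radian (4 s.f.). Final answer: 1.184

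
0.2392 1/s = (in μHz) 2.392e+05. Check: 0.2392 1/s = 0.2392 Hz. 1 μHz = 1e-06 Hz, so 0.2392 Hz = 0.2392 / 1e-06 = 239200 μHz ≈ 2.392e+05 μHz (4 s.f.).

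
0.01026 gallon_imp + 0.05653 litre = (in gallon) 0.02726. Check: 1 gallon_imp = 0.00454609 m^3, so 0.01026 gallon_imp = 0.01026 * 0.00454609 = 4.6642883e-05 m^3. 1 litre = 0.001 m^3, so 0.05653 litre = 0.05653 * 0.001 = 5.653e-05 m^3. Sum: 4.6642883e-05 + 5.653e-05 = 0.00010317288 m^3. 1 gallon = 0.0037854118 m^3, so 0.00010317288 m^3 = 0.00010317288 / 0.0037854118 = 0.027255392 gallon ≈ 0.02726 gallon (4 s.f.).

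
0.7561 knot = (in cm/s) 1 knot = 0.51444444 m/s, so 0.7561 knot = 0.7561 * 0.51444444 = 0.38897144 m/s. 1 cm/s = 0.01 m/s, so 0.38897144 m/s = 0.38897144 / 0.01 = 38.897144 cm/s ≈ 38.9 cm/s (4 s.f.). Final answer: 38.9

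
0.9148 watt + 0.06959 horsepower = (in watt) 0.9148 watt = 0.9148 W. 1 horsepower = 745.69987 W, so 0.06959 horsepower = 0.06959 * 745.69987 = 51.893254 W. Sum: 0.9148 + 51.893254 = 52.808054 W. 52.808054 W = 52.808054 watt ≈ 52.81 watt (4 s.f.). Final answer: 52.81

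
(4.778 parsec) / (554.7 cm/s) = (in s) 1 parsec = 3.0856776e+16 m, so 4.778 parsec = 4.778 * 3.0856776e+16 = 1.4743367e+17 m. 1 cm/s = 0.01 m/s, so 554.7 cm/s = 554.7 * 0.01 = 5.547 m/s. Combine: 1.4743367e+17 m / 5.547 m/s = 2.6578993e+16 s. Result: 2.6578993e+16 s ≈ 2.658e+16 s (4 s.f.). Final answer: 2.658e+16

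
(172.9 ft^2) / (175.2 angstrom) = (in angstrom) 1 ft^2 = 0.09290304 m^2, so 172.9 ft^2 = 172.9 * 0.09290304 = 16.062936 m^2. 1 angstrom = 1e-10 m, so 175.2 angstrom = 175.2 * 1e-10 = 1.752e-08 m. Combine: 16.062936 m^2 / 1.752e-08 m = 9.1683422e+08 m. 1 angstrom = 1e-10 m, so 9.1683422e+08 m = 9.1683422e+08 / 1e-10 = 9.1683422e+18 angstrom ≈ 9.168e+18 angstrom (4 s.f.). Final answer: 9.168e+18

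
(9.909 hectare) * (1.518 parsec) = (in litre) 1 hectare = 10000 m^2, so 9.909 hectare = 9.909 * 10000 = 99090 m^2. 1 parsec = 3.0856776e+16 m, so 1.518 parsec = 1.518 * 3.0856776e+16 = 4.6840586e+16 m. Combine: 99090 m^2 * 4.6840586e+16 m = 4.6414336e+21 m^3. 1 litre = 0.001 m^3, so 4.6414336e+21 m^3 = 4.6414336e+21 / 0.001 = 4.6414336e+24 litre ≈ 4.641e+24 litre (4 s.f.). Final answer: 4.641e+24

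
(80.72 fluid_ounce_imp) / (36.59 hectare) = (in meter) 6.268e-09. Check: 1 fluid_ounce_imp = 2.8413063e-05 m^3, so 80.72 fluid_ounce_imp = 80.72 * 2.8413063e-05 = 0.0022935024 m^3. 1 hectare = 10000 m^2, so 36.59 hectare = 36.59 * 10000 = 365900 m^2. Combine: 0.0022935024 m^3 / 365900 m^2 = 6.2681126e-09 m. 6.2681126e-09 m = 6.2681126e-09 meter ≈ 6.268e-09 meter (4 s.f.).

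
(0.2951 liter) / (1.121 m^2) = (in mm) 1 liter = 0.001 m^3, so 0.2951 liter = 0.2951 * 0.001 = 0.0002951 m^3. 1.121 m^2 is already in m^2. Combine: 0.0002951 m^3 / 1.121 m^2 = 0.0002632471 m. 1 mm = 0.001 m, so 0.0002632471 m = 0.0002632471 / 0.001 = 0.2632471 mm ≈ 0.2632 mm (4 s.f.). Final answer: 0.2632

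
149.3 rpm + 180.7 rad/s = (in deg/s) 1.125e+04. Check: 1 rpm = 0.10471976 rad/s, so 149.3 rpm = 149.3 * 0.10471976 = 15.634659 rad/s. 180.7 rad/s is already in rad/s. Sum: 15.634659 + 180.7 = 196.33466 rad/s. 1 deg/s = 0.017453293 rad/s, so 196.33466 rad/s = 196.33466 / 0.017453293 = 11249.147 deg/s ≈ 1.125e+04 deg/s (4 s.f.).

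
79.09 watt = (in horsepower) 79.09 watt = 79.09 W. 1 horsepower = 745.69987 W, so 79.09 W = 79.09 / 745.69987 = 0.10606144 horsepower ≈ 0.1061 horsepower (4 s.f.). Final answer: 0.1061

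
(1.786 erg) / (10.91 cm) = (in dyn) 0.1637. Check: 1 erg = 1e-07 J, so 1.786 erg = 1.786 * 1e-07 = 1.786e-07 J. 1 cm = 0.01 m, so 10.91 cm = 10.91 * 0.01 = 0.1091 m. Combine: 1.786e-07 J / 0.1091 m = 1.6370302e-06 N. 1 dyn = 1e-05 N, so 1.6370302e-06 N = 1.6370302e-06 / 1e-05 = 0.16370302 dyn ≈ 0.1637 dyn (4 s.f.).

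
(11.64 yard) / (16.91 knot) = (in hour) 0.0003399. Check: 1 yard = 0.9144 m, so 11.64 yard = 11.64 * 0.9144 = 10.643616 m. 1 knot = 0.51444444 m/s, so 16.91 knot = 16.91 * 0.51444444 = 8.6992556 m/s. Combine: 10.643616 m / 8.6992556 m/s = 1.2235088 s. 1 hour = 3600 s, so 1.2235088 s = 1.2235088 / 3600 = 0.00033986356 hour ≈ 0.0003399 hour (4 s.f.).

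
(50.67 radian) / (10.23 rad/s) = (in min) 0.08255. Check: 50.67 radian = 50.67 rad. 10.23 rad/s is already in rad/s. Combine: 50.67 rad / 10.23 rad/s = 4.9530792 s. 1 min = 60 s, so 4.9530792 s = 4.9530792 / 60 = 0.08255132 min ≈ 0.08255 min (4 s.f.).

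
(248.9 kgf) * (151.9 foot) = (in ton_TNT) 1 kgf = 9.80665 N, so 248.9 kgf = 248.9 * 9.80665 = 2440.8752 N. 1 foot = 0.3048 m, so 151.9 foot = 151.9 * 0.3048 = 46.29912 m. Combine: 2440.8752 N * 46.29912 m = 113010.37 J. 1 ton_TNT = 4.184e+09 J, so 113010.37 J = 113010.37 / 4.184e+09 = 2.7010127e-05 ton_TNT ≈ 2.701e-05 ton_TNT (4 s.f.). Final answer: 2.701e-05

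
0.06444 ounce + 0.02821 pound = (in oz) 1 ounce = 0.028349523 kg, so 0.06444 ounce = 0.06444 * 0.028349523 = 0.0018268433 kg. 1 pound = 0.45359237 kg, so 0.02821 pound = 0.02821 * 0.45359237 = 0.012795841 kg. Sum: 0.0018268433 + 0.012795841 = 0.014622684 kg. 1 oz = 0.028349523 kg, so 0.014622684 kg = 0.014622684 / 0.028349523 = 0.5158 oz. Final answer: 0.5158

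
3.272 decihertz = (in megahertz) 1 decihertz = 0.1 Hz, so 3.272 decihertz = 3.272 * 0.1 = 0.3272 Hz. 1 megahertz = 1000000 Hz, so 0.3272 Hz = 0.3272 / 1000000 = 3.272e-07 megahertz. Final answer: 3.272e-07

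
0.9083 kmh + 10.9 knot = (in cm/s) 586. Check: 1 kmh = 0.27777778 m/s, so 0.9083 kmh = 0.9083 * 0.27777778 = 0.25230556 m/s. 1 knot = 0.51444444 m/s, so 10.9 knot = 10.9 * 0.51444444 = 5.6074444 m/s. Sum: 0.25230556 + 5.6074444 = 5.85975 m/s. 1 cm/s = 0.01 m/s, so 5.85975 m/s = 5.85975 / 0.01 = 585.975 cm/s ≈ 586 cm/s (4 s.f.).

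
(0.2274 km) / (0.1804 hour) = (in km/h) 1.261. Check: 1 km = 1000 m, so 0.2274 km = 0.2274 * 1000 = 227.4 m. 1 hour = 3600 s, so 0.1804 hour = 0.1804 * 3600 = 649.44 s. Combine: 227.4 m / 649.44 s = 0.35014782 m/s. 1 km/h = 0.27777778 m/s, so 0.35014782 m/s = 0.35014782 / 0.27777778 = 1.2605322 km/h ≈ 1.261 km/h (4 s.f.).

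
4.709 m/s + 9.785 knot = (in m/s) 4.709 m/s is already in m/s. 1 knot = 0.51444444 m/s, so 9.785 knot = 9.785 * 0.51444444 = 5.0338389 m/s. Sum: 4.709 + 5.0338389 = 9.7428389 m/s. Result: 9.7428389 m/s ≈ 9.743 m/s (4 s.f.). Final answer: 9.743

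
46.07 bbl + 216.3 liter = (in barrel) 1 bbl = 0.15898729 m^3, so 46.07 bbl = 46.07 * 0.15898729 = 7.3245447 m^3. 1 liter = 0.001 m^3, so 216.3 liter = 216.3 * 0.001 = 0.2163 m^3. Sum: 7.3245447 + 0.2163 = 7.5408447 m^3. 1 barrel = 0.15898729 m^3, so 7.5408447 m^3 = 7.5408447 / 0.15898729 = 47.430486 barrel ≈ 47.43 barrel (4 s.f.). Final answer: 47.43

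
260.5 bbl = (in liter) 4.142e+04. Check: 1 bbl = 0.15898729 m^3, so 260.5 bbl = 260.5 * 0.15898729 = 41.41619 m^3. 1 liter = 0.001 m^3, so 41.41619 m^3 = 41.41619 / 0.001 = 41416.19 liter ≈ 4.142e+04 liter (4 s.f.).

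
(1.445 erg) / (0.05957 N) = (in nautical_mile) 1.31e-09. Check: 1 erg = 1e-07 J, so 1.445 erg = 1.445 * 1e-07 = 1.445e-07 J. 0.05957 N is already in N. Combine: 1.445e-07 J / 0.05957 N = 2.4257176e-06 m. 1 nautical_mile = 1852 m, so 2.4257176e-06 m = 2.4257176e-06 / 1852 = 1.3097827e-09 nautical_mile ≈ 1.31e-09 nautical_mile (4 s.f.).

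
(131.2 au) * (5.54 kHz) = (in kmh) 1 au = 1.4959787e+11 m, so 131.2 au = 131.2 * 1.4959787e+11 = 1.9627241e+13 m. 1 kHz = 1000 Hz, so 5.54 kHz = 5.54 * 1000 = 5540 Hz. Combine: 1.9627241e+13 m * 5540 Hz = 1.0873491e+17 m/s. 1 kmh = 0.27777778 m/s, so 1.0873491e+17 m/s = 1.0873491e+17 / 0.27777778 = 3.9144569e+17 kmh ≈ 3.914e+17 kmh (4 s.f.). Final answer: 3.914e+17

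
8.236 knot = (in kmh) 1 knot = 0.51444444 m/s, so 8.236 knot = 8.236 * 0.51444444 = 4.2369644 m/s. 1 kmh = 0.27777778 m/s, so 4.2369644 m/s = 4.2369644 / 0.27777778 = 15.253072 kmh ≈ 15.25 kmh (4 s.f.). Final answer: 15.25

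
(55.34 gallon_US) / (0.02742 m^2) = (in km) 0.00764. Check: 1 gallon_US = 0.0037854118 m^3, so 55.34 gallon_US = 55.34 * 0.0037854118 = 0.20948469 m^3. 0.02742 m^2 is already in m^2. Combine: 0.20948469 m^3 / 0.02742 m^2 = 7.63985 m. 1 km = 1000 m, so 7.63985 m = 7.63985 / 1000 = 0.00763985 km ≈ 0.00764 km (4 s.f.).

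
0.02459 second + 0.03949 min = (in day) 2.771e-05. Check: 0.02459 second = 0.02459 s. 1 min = 60 s, so 0.03949 min = 0.03949 * 60 = 2.3694 s. Sum: 0.02459 + 2.3694 = 2.39399 s. 1 day = 86400 s, so 2.39399 s = 2.39399 / 86400 = 2.7708218e-05 day ≈ 2.771e-05 day (4 s.f.).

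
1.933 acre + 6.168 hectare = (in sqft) 1 acre = 4046.8564 m^2, so 1.933 acre = 1.933 * 4046.8564 = 7822.5735 m^2. 1 hectare = 10000 m^2, so 6.168 hectare = 6.168 * 10000 = 61680 m^2. Sum: 7822.5735 + 61680 = 69502.573 m^2. 1 sqft = 0.09290304 m^2, so 69502.573 m^2 = 69502.573 / 0.09290304 = 748119.47 sqft ≈ 7.481e+05 sqft (4 s.f.). Final answer: 7.481e+05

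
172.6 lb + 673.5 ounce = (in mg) 9.738e+07. Check: 1 lb = 0.45359237 kg, so 172.6 lb = 172.6 * 0.45359237 = 78.290043 kg. 1 ounce = 0.028349523 kg, so 673.5 ounce = 673.5 * 0.028349523 = 19.093404 kg. Sum: 78.290043 + 19.093404 = 97.383447 kg. 1 mg = 1e-06 kg, so 97.383447 kg = 97.383447 / 1e-06 = 97383447 mg ≈ 9.738e+07 mg (4 s.f.).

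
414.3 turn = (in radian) 2603. Check: 1 turn = 6.2831853 rad, so 414.3 turn = 414.3 * 6.2831853 = 2603.1237 rad. 2603.1237 rad = 2603.1237 radian ≈ 2603 radian (4 s.f.).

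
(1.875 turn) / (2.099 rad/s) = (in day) 6.496e-05. Check: 1 turn = 6.2831853 rad, so 1.875 turn = 1.875 * 6.2831853 = 11.780972 rad. 2.099 rad/s is already in rad/s. Combine: 11.780972 rad / 2.099 rad/s = 5.6126596 s. 1 day = 86400 s, so 5.6126596 s = 5.6126596 / 86400 = 6.4961338e-05 day ≈ 6.496e-05 day (4 s.f.).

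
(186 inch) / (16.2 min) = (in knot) 0.009448. Check: 1 inch = 0.0254 m, so 186 inch = 186 * 0.0254 = 4.7244 m. 1 min = 60 s, so 16.2 min = 16.2 * 60 = 972 s. Combine: 4.7244 m / 972 s = 0.0048604938 m/s. 1 knot = 0.51444444 m/s, so 0.0048604938 m/s = 0.0048604938 / 0.51444444 = 0.0094480442 knot ≈ 0.009448 knot (4 s.f.).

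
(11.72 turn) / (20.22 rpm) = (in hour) 1 turn = 6.2831853 rad, so 11.72 turn = 11.72 * 6.2831853 = 73.638932 rad. 1 rpm = 0.10471976 rad/s, so 20.22 rpm = 20.22 * 0.10471976 = 2.1174334 rad/s. Combine: 73.638932 rad / 2.1174334 rad/s = 34.777448 s. 1 hour = 3600 s, so 34.777448 s = 34.777448 / 3600 = 0.0096604022 hour ≈ 0.00966 hour (4 s.f.). Final answer: 0.00966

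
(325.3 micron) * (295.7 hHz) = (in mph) 21.52. Check: 1 micron = 1e-06 m, so 325.3 micron = 325.3 * 1e-06 = 0.0003253 m. 1 hHz = 100 Hz, so 295.7 hHz = 295.7 * 100 = 29570 Hz. Combine: 0.0003253 m * 29570 Hz = 9.619121 m/s. 1 mph = 0.44704 m/s, so 9.619121 m/s = 9.619121 / 0.44704 = 21.517361 mph ≈ 21.52 mph (4 s.f.).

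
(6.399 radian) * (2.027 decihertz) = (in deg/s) 6.399 radian = 6.399 rad. 1 decihertz = 0.1 Hz, so 2.027 decihertz = 2.027 * 0.1 = 0.2027 Hz. Combine: 6.399 rad * 0.2027 Hz = 1.2970773 rad/s. 1 deg/s = 0.017453293 rad/s, so 1.2970773 rad/s = 1.2970773 / 0.017453293 = 74.317055 deg/s ≈ 74.32 deg/s (4 s.f.). Final answer: 74.32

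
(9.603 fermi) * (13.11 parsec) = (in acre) 1 fermi = 1e-15 m, so 9.603 fermi = 9.603 * 1e-15 = 9.603e-15 m. 1 parsec = 3.0856776e+16 m, so 13.11 parsec = 13.11 * 3.0856776e+16 = 4.0453233e+17 m. Combine: 9.603e-15 m * 4.0453233e+17 m = 3884.724 m^2. 1 acre = 4046.8564 m^2, so 3884.724 m^2 = 3884.724 / 4046.8564 = 0.9599362 acre ≈ 0.9599 acre (4 s.f.). Final answer: 0.9599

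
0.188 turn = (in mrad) 1181. Check: 1 turn = 6.2831853 rad, so 0.188 turn = 0.188 * 6.2831853 = 1.1812388 rad. 1 mrad = 0.001 rad, so 1.1812388 rad = 1.1812388 / 0.001 = 1181.2388 mrad ≈ 1181 mrad (4 s.f.).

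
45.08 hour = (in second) 1 hour = 3600 s, so 45.08 hour = 45.08 * 3600 = 162288 s. 162288 s = 162288 second ≈ 1.623e+05 second (4 s.f.). Final answer: 1.623e+05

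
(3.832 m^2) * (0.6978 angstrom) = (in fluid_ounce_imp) 3.832 m^2 is already in m^2. 1 angstrom = 1e-10 m, so 0.6978 angstrom = 0.6978 * 1e-10 = 6.978e-11 m. Combine: 3.832 m^2 * 6.978e-11 m = 2.6739696e-10 m^3. 1 fluid_ounce_imp = 2.8413063e-05 m^3, so 2.6739696e-10 m^3 = 2.6739696e-10 / 2.8413063e-05 = 9.4110573e-06 fluid_ounce_imp ≈ 9.411e-06 fluid_ounce_imp (4 s.f.). Final answer: 9.411e-06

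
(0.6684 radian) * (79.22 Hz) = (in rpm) 0.6684 radian = 0.6684 rad. 79.22 Hz is already in Hz. Combine: 0.6684 rad * 79.22 Hz = 52.950648 rad/s. 1 rpm = 0.10471976 rad/s, so 52.950648 rad/s = 52.950648 / 0.10471976 = 505.64144 rpm ≈ 505.6 rpm (4 s.f.). Final answer: 505.6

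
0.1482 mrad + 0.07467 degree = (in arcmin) 1 mrad = 0.001 rad, so 0.1482 mrad = 0.1482 * 0.001 = 0.0001482 rad. 1 degree = 0.017453293 rad, so 0.07467 degree = 0.07467 * 0.017453293 = 0.0013032374 rad. Sum: 0.0001482 + 0.0013032374 = 0.0014514374 rad. 1 arcmin = 0.00029088821 rad, so 0.0014514374 rad = 0.0014514374 / 0.00029088821 = 4.9896741 arcmin ≈ 4.99 arcmin (4 s.f.). Final answer: 4.99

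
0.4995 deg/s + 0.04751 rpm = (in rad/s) 1 deg/s = 0.017453293 rad/s, so 0.4995 deg/s = 0.4995 * 0.017453293 = 0.0087179196 rad/s. 1 rpm = 0.10471976 rad/s, so 0.04751 rpm = 0.04751 * 0.10471976 = 0.0049752356 rad/s. Sum: 0.0087179196 + 0.0049752356 = 0.013693155 rad/s. Result: 0.013693155 rad/s ≈ 0.01369 rad/s (4 s.f.). Final answer: 0.01369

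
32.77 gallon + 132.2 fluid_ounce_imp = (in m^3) 0.1278. Check: 1 gallon = 0.0037854118 m^3, so 32.77 gallon = 32.77 * 0.0037854118 = 0.12404794 m^3. 1 fluid_ounce_imp = 2.8413063e-05 m^3, so 132.2 fluid_ounce_imp = 132.2 * 2.8413063e-05 = 0.0037562069 m^3. Sum: 0.12404794 + 0.0037562069 = 0.12780415 m^3. Result: 0.12780415 m^3 ≈ 0.1278 m^3 (4 s.f.).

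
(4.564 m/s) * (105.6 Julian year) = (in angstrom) 4.564 m/s is already in m/s. 1 Julian year = 31557600 s, so 105.6 Julian year = 105.6 * 31557600 = 3.3324826e+09 s. Combine: 4.564 m/s * 3.3324826e+09 s = 1.520945e+10 m. 1 angstrom = 1e-10 m, so 1.520945e+10 m = 1.520945e+10 / 1e-10 = 1.520945e+20 angstrom ≈ 1.521e+20 angstrom (4 s.f.). Final answer: 1.521e+20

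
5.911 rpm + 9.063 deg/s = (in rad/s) 1 rpm = 0.10471976 rad/s, so 5.911 rpm = 5.911 * 0.10471976 = 0.61899847 rad/s. 1 deg/s = 0.017453293 rad/s, so 9.063 deg/s = 9.063 * 0.017453293 = 0.15817919 rad/s. Sum: 0.61899847 + 0.15817919 = 0.77717766 rad/s. Result: 0.77717766 rad/s ≈ 0.7772 rad/s (4 s.f.). Final answer: 0.7772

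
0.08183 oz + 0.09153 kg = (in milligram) 9.385e+04. Check: 1 oz = 0.028349523 kg, so 0.08183 oz = 0.08183 * 0.028349523 = 0.0023198415 kg. 0.09153 kg is already in kg. Sum: 0.0023198415 + 0.09153 = 0.093849841 kg. 1 milligram = 1e-06 kg, so 0.093849841 kg = 0.093849841 / 1e-06 = 93849.841 milligram ≈ 9.385e+04 milligram (4 s.f.).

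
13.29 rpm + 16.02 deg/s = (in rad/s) 1 rpm = 0.10471976 rad/s, so 13.29 rpm = 13.29 * 0.10471976 = 1.3917255 rad/s. 1 deg/s = 0.017453293 rad/s, so 16.02 deg/s = 16.02 * 0.017453293 = 0.27960175 rad/s. Sum: 1.3917255 + 0.27960175 = 1.6713273 rad/s. Result: 1.6713273 rad/s ≈ 1.671 rad/s (4 s.f.). Final answer: 1.671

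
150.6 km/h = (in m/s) 1 km/h = 0.27777778 m/s, so 150.6 km/h = 150.6 * 0.27777778 = 41.833333 m/s. Result: 41.833333 m/s ≈ 41.83 m/s (4 s.f.). Final answer: 41.83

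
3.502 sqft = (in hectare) 1 sqft = 0.09290304 m^2, so 3.502 sqft = 3.502 * 0.09290304 = 0.32534645 m^2. 1 hectare = 10000 m^2, so 0.32534645 m^2 = 0.32534645 / 10000 = 3.2534645e-05 hectare ≈ 3.253e-05 hectare (4 s.f.). Final answer: 3.253e-05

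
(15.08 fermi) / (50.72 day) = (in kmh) 1 fermi = 1e-15 m, so 15.08 fermi = 15.08 * 1e-15 = 1.508e-14 m. 1 day = 86400 s, so 50.72 day = 50.72 * 86400 = 4382208 s. Combine: 1.508e-14 m / 4382208 s = 3.4411876e-21 m/s. 1 kmh = 0.27777778 m/s, so 3.4411876e-21 m/s = 3.4411876e-21 / 0.27777778 = 1.2388275e-20 kmh ≈ 1.239e-20 kmh (4 s.f.). Final answer: 1.239e-20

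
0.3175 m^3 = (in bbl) 1.997. Check: 1 bbl = 0.15898729 m^3, so 0.3175 m^3 = 0.3175 / 0.15898729 = 1.9970149 bbl ≈ 1.997 bbl (4 s.f.).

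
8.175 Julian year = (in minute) 1 Julian year = 31557600 s, so 8.175 Julian year = 8.175 * 31557600 = 2.5798338e+08 s. 1 minute = 60 s, so 2.5798338e+08 s = 2.5798338e+08 / 60 = 4299723 minute ≈ 4.3e+06 minute (4 s.f.). Final answer: 4.3e+06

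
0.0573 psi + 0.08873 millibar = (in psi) 1 psi = 6894.7573 Pa, so 0.0573 psi = 0.0573 * 6894.7573 = 395.06959 Pa. 1 millibar = 100 Pa, so 0.08873 millibar = 0.08873 * 100 = 8.873 Pa. Sum: 395.06959 + 8.873 = 403.94259 Pa. 1 psi = 6894.7573 Pa, so 403.94259 Pa = 403.94259 / 6894.7573 = 0.05858692 psi ≈ 0.05859 psi (4 s.f.). Final answer: 0.05859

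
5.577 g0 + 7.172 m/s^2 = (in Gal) 1 g0 = 9.80665 m/s^2, so 5.577 g0 = 5.577 * 9.80665 = 54.691687 m/s^2. 7.172 m/s^2 is already in m/s^2. Sum: 54.691687 + 7.172 = 61.863687 m/s^2. 1 Gal = 0.01 m/s^2, so 61.863687 m/s^2 = 61.863687 / 0.01 = 6186.3687 Gal ≈ 6186 Gal (4 s.f.). Final answer: 6186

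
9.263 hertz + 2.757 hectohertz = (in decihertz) 9.263 hertz = 9.263 Hz. 1 hectohertz = 100 Hz, so 2.757 hectohertz = 2.757 * 100 = 275.7 Hz. Sum: 9.263 + 275.7 = 284.963 Hz. 1 decihertz = 0.1 Hz, so 284.963 Hz = 284.963 / 0.1 = 2849.63 decihertz ≈ 2850 decihertz (4 s.f.). Final answer: 2850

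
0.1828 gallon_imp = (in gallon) 0.2195. Check: 1 gallon_imp = 0.00454609 m^3, so 0.1828 gallon_imp = 0.1828 * 0.00454609 = 0.00083102525 m^3. 1 gallon = 0.0037854118 m^3, so 0.00083102525 m^3 = 0.00083102525 / 0.0037854118 = 0.21953365 gallon ≈ 0.2195 gallon (4 s.f.).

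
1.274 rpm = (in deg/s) 7.644. Check: 1 rpm = 0.10471976 rad/s, so 1.274 rpm = 1.274 * 0.10471976 = 0.13341297 rad/s. 1 deg/s = 0.017453293 rad/s, so 0.13341297 rad/s = 0.13341297 / 0.017453293 = 7.644 deg/s.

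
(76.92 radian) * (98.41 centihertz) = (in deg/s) 76.92 radian = 76.92 rad. 1 centihertz = 0.01 Hz, so 98.41 centihertz = 98.41 * 0.01 = 0.9841 Hz. Combine: 76.92 rad * 0.9841 Hz = 75.696972 rad/s. 1 deg/s = 0.017453293 rad/s, so 75.696972 rad/s = 75.696972 / 0.017453293 = 4337.117 deg/s ≈ 4337 deg/s (4 s.f.). Final answer: 4337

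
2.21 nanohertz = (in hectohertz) 2.21e-11. Check: 1 nanohertz = 1e-09 Hz, so 2.21 nanohertz = 2.21 * 1e-09 = 2.21e-09 Hz. 1 hectohertz = 100 Hz, so 2.21e-09 Hz = 2.21e-09 / 100 = 2.21e-11 hectohertz.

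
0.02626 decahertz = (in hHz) 0.002626. Check: 1 decahertz = 10 Hz, so 0.02626 decahertz = 0.02626 * 10 = 0.2626 Hz. 1 hHz = 100 Hz, so 0.2626 Hz = 0.2626 / 100 = 0.002626 hHz.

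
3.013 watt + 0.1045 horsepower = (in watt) 80.94. Check: 3.013 watt = 3.013 W. 1 horsepower = 745.69987 W, so 0.1045 horsepower = 0.1045 * 745.69987 = 77.925637 W. Sum: 3.013 + 77.925637 = 80.938637 W. 80.938637 W = 80.938637 watt ≈ 80.94 watt (4 s.f.).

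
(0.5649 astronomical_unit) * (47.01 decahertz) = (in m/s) 1 astronomical_unit = 1.4959787e+11 m, so 0.5649 astronomical_unit = 0.5649 * 1.4959787e+11 = 8.4507837e+10 m. 1 decahertz = 10 Hz, so 47.01 decahertz = 47.01 * 10 = 470.1 Hz. Combine: 8.4507837e+10 m * 470.1 Hz = 3.9727134e+13 m/s. Result: 3.9727134e+13 m/s ≈ 3.973e+13 m/s (4 s.f.). Final answer: 3.973e+13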